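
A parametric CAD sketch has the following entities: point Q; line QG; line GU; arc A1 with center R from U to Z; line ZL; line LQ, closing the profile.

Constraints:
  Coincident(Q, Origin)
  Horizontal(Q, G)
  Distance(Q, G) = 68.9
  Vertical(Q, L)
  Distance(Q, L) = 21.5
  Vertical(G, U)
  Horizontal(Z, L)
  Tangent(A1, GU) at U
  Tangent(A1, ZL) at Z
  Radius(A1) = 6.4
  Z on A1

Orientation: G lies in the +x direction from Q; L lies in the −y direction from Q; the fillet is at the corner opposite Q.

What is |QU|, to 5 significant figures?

70.535

The virtual corner opposite Q is at (68.900, -21.500). Since A1 is tangent to GU there, RU ⟂ GU and since A1 is tangent to ZL there, RZ ⟂ ZL, with radius 6.4, so the center R sits 6.4 in from both sides at R = (62.500, -15.100). That places the tangent points at U = (68.900, -15.100) on GU and Z = (62.500, -21.500) on ZL. Then |QU| = |U − Q| = 70.535.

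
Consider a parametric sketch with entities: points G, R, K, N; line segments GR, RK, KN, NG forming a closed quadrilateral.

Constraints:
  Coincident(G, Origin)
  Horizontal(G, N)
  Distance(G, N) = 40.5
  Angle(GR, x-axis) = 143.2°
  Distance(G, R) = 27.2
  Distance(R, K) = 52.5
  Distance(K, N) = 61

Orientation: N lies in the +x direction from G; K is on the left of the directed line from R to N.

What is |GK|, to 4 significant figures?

56.58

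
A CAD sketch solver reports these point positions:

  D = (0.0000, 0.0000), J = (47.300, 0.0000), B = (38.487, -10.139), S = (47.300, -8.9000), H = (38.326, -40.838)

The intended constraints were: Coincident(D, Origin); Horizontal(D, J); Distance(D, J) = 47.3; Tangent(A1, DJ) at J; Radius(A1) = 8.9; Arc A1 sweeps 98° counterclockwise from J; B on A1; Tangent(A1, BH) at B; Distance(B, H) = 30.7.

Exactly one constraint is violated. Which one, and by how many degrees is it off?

Tangent(A1, BH) at B — off by 8.30°.

D = (0.00, 0.00) ✓; D.y = 0.00, J.y = 0.00 ✓; |DJ| = 47.30 ✓; ∠(SJ, JD) = 90.00° ✓; |SJ| = 8.900 ✓; bearing(S→B) − bearing(S→J) = 98.00° ✓; |SB| = 8.900 ✓; ∠(SB, BH) = 98.30° ✗; |BH| = 30.70 ✓.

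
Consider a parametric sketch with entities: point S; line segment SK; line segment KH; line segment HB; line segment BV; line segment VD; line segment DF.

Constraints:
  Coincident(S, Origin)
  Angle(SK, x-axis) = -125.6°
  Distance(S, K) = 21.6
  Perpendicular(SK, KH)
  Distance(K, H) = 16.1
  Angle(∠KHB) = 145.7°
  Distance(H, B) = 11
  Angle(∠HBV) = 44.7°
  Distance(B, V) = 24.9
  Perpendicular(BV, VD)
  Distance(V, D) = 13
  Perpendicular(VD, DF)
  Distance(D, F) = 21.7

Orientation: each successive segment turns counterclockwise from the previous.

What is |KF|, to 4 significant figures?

20.59

S is at the origin; SK runs at -125.6° with length 21.6, so K = (-12.57, -17.56). SK is perpendicular to KH, so KH runs at -35.60°; with |KH| = 16.1, H = (0.5171, -26.94). ∠KHB = 145.7° gives HB at -1.300° from the x-axis; with |HB| = 11.0, B = (11.51, -27.18). ∠HBV = 44.7° gives BV at 134.0° from the x-axis; with |BV| = 24.9, V = (-5.783, -9.273). BV ⟂ VD, so VD runs at -136.0°; with |VD| = 13.0, D = (-15.13, -18.30). VD ⟂ DF, so DF runs at -46.00°; with |DF| = 21.7, F = (-0.06009, -33.91). Then |KF| = |F − K| = 20.59.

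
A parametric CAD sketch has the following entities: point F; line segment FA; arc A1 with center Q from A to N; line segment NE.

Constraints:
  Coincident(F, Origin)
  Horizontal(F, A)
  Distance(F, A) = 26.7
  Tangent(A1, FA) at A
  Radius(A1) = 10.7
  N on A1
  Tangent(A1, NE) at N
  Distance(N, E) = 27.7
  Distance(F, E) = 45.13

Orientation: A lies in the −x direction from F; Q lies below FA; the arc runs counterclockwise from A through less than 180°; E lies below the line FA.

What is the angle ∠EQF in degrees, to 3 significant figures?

101°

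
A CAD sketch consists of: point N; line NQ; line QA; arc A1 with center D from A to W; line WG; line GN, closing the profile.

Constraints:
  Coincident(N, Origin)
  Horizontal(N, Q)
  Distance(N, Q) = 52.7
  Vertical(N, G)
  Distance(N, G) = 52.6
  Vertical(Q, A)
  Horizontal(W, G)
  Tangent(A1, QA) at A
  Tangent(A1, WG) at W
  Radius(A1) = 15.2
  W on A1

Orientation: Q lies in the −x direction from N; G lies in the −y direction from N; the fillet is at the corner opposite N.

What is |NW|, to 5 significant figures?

64.599

The virtual corner opposite N is at (-52.700, -52.600). A1 meets QA tangentially, so DA is at right angles to QA and since A1 is tangent to WG there, DW ⟂ WG, with radius 15.2, so the center D sits 15.2 in from both sides at D = (-37.500, -37.400). That places the tangent points at A = (-52.700, -37.400) on QA and W = (-37.500, -52.600) on WG. Then |NW| = |W − N| = 64.599.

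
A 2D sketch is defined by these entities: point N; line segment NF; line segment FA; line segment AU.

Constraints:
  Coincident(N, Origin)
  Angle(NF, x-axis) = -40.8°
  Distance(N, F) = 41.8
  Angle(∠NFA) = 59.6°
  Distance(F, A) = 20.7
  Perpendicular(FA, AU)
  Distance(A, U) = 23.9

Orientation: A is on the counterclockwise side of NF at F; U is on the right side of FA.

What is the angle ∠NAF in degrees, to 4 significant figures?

90.72°

N is at the origin; NF runs at -40.8° with length 41.8, so F = 41.8·(cos -40.8°, sin -40.8°) = (31.64, -27.31). ∠NFA = 59.6°, so FA runs at -40.8° + (180° − 59.6°) = 79.60° from the x-axis; with |FA| = 20.7, A = F + 20.7·(cos 79.60°, sin 79.60°) = (35.38, -6.953). Then cos ∠NAF = AN·AF / (|AN||AF|), giving 90.72°.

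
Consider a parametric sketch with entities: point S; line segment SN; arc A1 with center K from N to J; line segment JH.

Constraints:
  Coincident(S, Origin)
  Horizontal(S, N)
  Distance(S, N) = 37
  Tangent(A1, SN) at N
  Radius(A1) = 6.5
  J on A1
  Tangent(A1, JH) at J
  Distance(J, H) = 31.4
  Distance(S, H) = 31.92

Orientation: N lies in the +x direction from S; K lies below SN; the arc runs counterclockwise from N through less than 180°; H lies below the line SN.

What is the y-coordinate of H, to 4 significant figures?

-28.74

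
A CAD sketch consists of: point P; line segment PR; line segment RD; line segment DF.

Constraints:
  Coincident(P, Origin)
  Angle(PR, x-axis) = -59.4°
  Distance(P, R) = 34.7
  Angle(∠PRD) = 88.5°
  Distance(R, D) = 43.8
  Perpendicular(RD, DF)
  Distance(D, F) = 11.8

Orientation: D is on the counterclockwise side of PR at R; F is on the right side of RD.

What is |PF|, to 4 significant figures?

63.25

P is at the origin; PR runs at -59.4° with length 34.7, so R = 34.7·(cos -59.4°, sin -59.4°) = (17.66, -29.87). ∠PRD = 88.5°, so RD runs at -59.4° + (180° − 88.5°) = 32.10° from the x-axis; with |RD| = 43.8, D = R + 43.8·(cos 32.10°, sin 32.10°) = (54.77, -6.592). RD ⟂ DF; with |DF| = 11.8 on the right of RD, F = D + 11.8·(0.5314, -0.8471) = (61.04, -16.59). Then |PF| = |F − P| = 63.25.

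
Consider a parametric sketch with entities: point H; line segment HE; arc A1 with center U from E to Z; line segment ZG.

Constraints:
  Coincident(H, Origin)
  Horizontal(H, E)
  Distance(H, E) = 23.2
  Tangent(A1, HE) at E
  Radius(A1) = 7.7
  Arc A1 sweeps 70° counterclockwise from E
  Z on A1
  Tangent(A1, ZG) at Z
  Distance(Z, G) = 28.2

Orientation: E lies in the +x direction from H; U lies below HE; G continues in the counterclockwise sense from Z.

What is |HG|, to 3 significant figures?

32.2

H is at the origin; H and E share the same y with |HE| = 23.2 and E on the +x side, so E = (23.2, 0.00). A1 meets HE tangentially, so UE is at right angles to HE, so U = E + (0, -7.7) = (23.2, -7.70). On A1, E sits at bearing 90° from U; a 70° counterclockwise sweep puts Z at bearing 160°, so Z = U + 7.7·(cos 160°, sin 160°) = (16.0, -5.07). Since A1 is tangent to ZG there, UZ ⟂ ZG, so ZG runs along (−sin 160°, cos 160°); with |ZG| = 28.2, G = (6.32, -31.6). Then |HG| = |G − H| = 32.2.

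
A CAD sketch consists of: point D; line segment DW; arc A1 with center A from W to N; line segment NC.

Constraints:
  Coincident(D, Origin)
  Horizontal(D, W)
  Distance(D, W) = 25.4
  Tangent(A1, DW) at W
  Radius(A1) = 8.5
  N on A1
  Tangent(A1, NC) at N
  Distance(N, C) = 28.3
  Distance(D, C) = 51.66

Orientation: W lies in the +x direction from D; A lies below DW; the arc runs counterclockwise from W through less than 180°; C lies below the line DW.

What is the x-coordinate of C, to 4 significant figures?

37.62

Checks: D = (0.00, 0.00) ✓; |AN| = 8.500 ✓; ∠(AN, NC) = 90.00° ✓; |NC| = 28.30 ✓; |DC| = 51.66 ✓.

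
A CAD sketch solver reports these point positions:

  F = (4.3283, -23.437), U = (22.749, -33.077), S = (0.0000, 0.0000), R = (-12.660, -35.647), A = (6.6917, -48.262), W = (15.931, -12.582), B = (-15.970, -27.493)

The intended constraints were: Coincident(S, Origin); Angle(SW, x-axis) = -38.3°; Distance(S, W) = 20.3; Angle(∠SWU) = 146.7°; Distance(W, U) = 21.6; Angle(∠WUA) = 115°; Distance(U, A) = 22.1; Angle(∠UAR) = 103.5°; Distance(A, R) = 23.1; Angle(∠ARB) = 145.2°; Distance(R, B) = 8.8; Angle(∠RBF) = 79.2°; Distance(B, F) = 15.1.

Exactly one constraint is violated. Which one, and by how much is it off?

Distance(B, F) = 15.1 — off by 5.60.

S = (0.00, 0.00) ✓; SW at -38.30° ✓; |SW| = 20.30 ✓; ∠SWU = 146.7° ✓; |WU| = 21.60 ✓; ∠WUA = 115.0° ✓; |UA| = 22.10 ✓; ∠UAR = 103.5° ✓; |AR| = 23.10 ✓; ∠ARB = 145.2° ✓; |RB| = 8.800 ✓; ∠RBF = 79.21° ✓; |BF| = 20.70 ✗.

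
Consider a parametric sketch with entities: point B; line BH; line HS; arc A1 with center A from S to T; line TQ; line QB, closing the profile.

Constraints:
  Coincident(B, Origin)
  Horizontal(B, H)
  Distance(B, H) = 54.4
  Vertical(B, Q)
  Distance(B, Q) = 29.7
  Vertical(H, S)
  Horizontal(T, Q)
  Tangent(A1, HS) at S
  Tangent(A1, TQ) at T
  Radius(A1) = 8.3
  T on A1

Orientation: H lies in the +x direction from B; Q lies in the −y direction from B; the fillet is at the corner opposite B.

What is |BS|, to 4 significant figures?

58.46

B is at the origin; B and H share the same y with |BH| = 54.4 and H on the +x side, so H = (54.40, 0.000). BQ is vertical with |BQ| = 29.7 and Q on the −y side, so Q = (0.000, -29.70). The virtual corner opposite B is at (54.40, -29.70). Since A1 is tangent to HS there, AS ⟂ HS and since A1 is tangent to TQ there, AT ⟂ TQ, with radius 8.3, so the center A sits 8.3 in from both sides at A = (46.10, -21.40). That places the tangent points at S = (54.40, -21.40) on HS and T = (46.10, -29.70) on TQ. Then |BS| = |S − B| = 58.46.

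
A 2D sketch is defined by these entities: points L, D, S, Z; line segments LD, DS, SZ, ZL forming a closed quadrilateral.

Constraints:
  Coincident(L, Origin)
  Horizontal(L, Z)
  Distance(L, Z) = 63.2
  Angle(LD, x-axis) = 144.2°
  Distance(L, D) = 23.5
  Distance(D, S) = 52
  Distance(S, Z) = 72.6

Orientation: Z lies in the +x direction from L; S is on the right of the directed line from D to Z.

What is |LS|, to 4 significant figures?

34.83

Checks: |DS| = 52.00 ✓; |SZ| = 72.60 ✓.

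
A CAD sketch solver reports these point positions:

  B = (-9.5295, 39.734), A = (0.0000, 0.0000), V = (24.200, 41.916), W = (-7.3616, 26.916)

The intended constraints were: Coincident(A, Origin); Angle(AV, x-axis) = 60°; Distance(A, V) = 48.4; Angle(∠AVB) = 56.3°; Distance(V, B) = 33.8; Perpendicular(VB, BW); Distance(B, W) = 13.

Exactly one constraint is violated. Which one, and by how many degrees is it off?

Perpendicular(VB, BW) — off by 5.90°.

A = (0.00, 0.00) ✓; AV at 60.00° ✓; |AV| = 48.40 ✓; ∠AVB = 56.30° ✓; |VB| = 33.80 ✓; ∠(VB, BW) = 95.90° ✗; |BW| = 13.00 ✓.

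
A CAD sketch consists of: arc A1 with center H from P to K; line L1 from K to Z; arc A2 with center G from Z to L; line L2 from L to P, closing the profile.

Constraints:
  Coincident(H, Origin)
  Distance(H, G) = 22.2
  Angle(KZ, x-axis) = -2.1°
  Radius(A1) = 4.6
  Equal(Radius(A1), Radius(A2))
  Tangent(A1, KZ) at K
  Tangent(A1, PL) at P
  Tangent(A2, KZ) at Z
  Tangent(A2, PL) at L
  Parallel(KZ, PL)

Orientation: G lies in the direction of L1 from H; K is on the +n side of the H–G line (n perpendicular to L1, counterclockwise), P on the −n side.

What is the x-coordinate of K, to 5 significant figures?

0.16856

The slot axis is L1's direction at -2.1°, so u = (cos -2.1°, sin -2.1°) = (0.99933, -0.036644) and n = (−sin -2.1°, cos -2.1°) = (0.036644, 0.99933). H is at the origin and G lies 22.2 along u from H, so G = 22.2·u = (22.185, -0.81349). Tangency of A1 to both parallel lines with radius 4.6 puts K and P at H ± 4.6·n: K = (0.16856, 4.5969), P = (-0.16856, -4.5969). So K.x = 0.16856.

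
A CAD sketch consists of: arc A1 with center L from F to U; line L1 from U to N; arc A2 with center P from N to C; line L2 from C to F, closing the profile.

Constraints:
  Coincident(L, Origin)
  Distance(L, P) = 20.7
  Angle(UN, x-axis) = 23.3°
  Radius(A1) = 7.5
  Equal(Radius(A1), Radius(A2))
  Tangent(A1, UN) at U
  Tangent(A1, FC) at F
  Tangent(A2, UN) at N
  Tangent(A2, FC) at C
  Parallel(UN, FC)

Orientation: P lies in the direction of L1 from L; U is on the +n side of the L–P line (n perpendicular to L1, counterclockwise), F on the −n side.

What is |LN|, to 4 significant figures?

22.02

Tangency of A1 to both parallel lines with radius 7.5 puts U and F at L ± 7.5·n: U = (-2.967, 6.888), F = (2.967, -6.888). Equal radii place N and C the same way about P: N = P + 7.5·n = (16.05, 15.08), C = P − 7.5·n = (21.98, 1.299). Then |LN| = |N − L| = 22.02.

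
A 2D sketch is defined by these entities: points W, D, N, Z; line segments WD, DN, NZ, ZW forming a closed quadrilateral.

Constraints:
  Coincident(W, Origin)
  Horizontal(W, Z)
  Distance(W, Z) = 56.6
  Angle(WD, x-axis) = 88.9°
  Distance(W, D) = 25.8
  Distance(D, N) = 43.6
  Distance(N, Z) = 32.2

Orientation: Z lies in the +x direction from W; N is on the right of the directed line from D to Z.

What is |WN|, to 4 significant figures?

27.62

Checks: |DN| = 43.60 ✓; |NZ| = 32.20 ✓.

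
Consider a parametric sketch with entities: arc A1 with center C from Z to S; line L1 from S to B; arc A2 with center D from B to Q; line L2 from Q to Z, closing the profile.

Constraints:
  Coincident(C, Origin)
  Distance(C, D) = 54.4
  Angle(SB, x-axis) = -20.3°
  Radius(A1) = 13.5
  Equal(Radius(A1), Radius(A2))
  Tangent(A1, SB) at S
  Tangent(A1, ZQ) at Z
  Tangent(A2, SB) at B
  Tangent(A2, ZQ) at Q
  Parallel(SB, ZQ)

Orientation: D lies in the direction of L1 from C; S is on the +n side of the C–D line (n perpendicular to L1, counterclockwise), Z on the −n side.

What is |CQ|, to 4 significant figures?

56.05

Tangency of A1 to both parallel lines with radius 13.5 puts S and Z at C ± 13.5·n: S = (4.684, 12.66), Z = (-4.684, -12.66). Equal radii place B and Q the same way about D: B = D + 13.5·n = (55.70, -6.212), Q = D − 13.5·n = (46.34, -31.53). Then |CQ| = |Q − C| = 56.05.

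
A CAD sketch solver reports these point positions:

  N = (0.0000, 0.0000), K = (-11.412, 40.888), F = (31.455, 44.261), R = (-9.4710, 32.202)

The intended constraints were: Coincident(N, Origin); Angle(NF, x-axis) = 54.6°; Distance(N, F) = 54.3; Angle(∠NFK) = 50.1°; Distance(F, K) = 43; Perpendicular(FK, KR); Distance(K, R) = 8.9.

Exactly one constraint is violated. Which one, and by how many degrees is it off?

Perpendicular(FK, KR) — off by 8.10°.

N = (0.00, 0.00) ✓; NF at 54.60° ✓; |NF| = 54.30 ✓; ∠NFK = 50.10° ✓; |FK| = 43.00 ✓; ∠(FK, KR) = 98.10° ✗; |KR| = 8.900 ✓.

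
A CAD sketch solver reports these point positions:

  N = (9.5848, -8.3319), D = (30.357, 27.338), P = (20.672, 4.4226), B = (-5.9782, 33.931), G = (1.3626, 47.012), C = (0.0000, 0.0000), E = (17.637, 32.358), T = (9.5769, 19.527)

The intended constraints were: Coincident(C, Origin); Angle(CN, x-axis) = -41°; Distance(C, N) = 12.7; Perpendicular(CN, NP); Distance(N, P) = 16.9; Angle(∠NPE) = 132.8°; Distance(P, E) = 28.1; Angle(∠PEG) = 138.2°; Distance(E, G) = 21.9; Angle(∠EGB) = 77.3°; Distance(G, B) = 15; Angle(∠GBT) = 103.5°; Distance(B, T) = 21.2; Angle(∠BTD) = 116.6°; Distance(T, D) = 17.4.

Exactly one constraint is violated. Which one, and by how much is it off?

Distance(T, D) = 17.4 — off by 4.80.

C = (0.00, 0.00) ✓; CN at -41.00° ✓; |CN| = 12.70 ✓; ∠(CN, NP) = 90.00° ✓; |NP| = 16.90 ✓; ∠NPE = 132.8° ✓; |PE| = 28.10 ✓; ∠PEG = 138.2° ✓; |EG| = 21.90 ✓; ∠EGB = 77.30° ✓; |GB| = 15.00 ✓; ∠GBT = 103.5° ✓; |BT| = 21.20 ✓; ∠BTD = 116.6° ✓; |TD| = 22.20 ✗.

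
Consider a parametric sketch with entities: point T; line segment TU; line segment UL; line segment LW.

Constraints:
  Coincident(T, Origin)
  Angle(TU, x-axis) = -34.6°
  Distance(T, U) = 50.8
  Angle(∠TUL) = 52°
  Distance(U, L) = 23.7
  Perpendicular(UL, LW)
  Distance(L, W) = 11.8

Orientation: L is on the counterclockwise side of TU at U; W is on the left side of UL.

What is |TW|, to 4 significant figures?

29.23

T is at the origin; TU runs at -34.6° with length 50.8, so U = 50.8·(cos -34.6°, sin -34.6°) = (41.82, -28.85). ∠TUL = 52.0°, so UL runs at -34.6° + (180° − 52.0°) = 93.40° from the x-axis; with |UL| = 23.7, L = U + 23.7·(cos 93.40°, sin 93.40°) = (40.41, -5.188). The perpendicularity gives LW at right angles to UL; with |LW| = 11.8 on the left of UL, W = L + 11.8·(-0.9982, -0.05931) = (28.63, -5.888). Then |TW| = |W − T| = 29.23.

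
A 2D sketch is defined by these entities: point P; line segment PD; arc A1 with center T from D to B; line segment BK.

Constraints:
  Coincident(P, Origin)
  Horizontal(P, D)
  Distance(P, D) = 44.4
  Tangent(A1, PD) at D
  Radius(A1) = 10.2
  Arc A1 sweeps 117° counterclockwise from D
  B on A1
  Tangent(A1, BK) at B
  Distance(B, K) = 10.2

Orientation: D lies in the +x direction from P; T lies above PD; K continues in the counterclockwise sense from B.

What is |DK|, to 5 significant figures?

24.331

P is at the origin; P and D share the same y with |PD| = 44.4 and D on the +x side, so D = (44.400, 0.0000). A1 meets PD tangentially, so TD is at right angles to PD, so T = D + (0, 10.2) = (44.400, 10.200). On A1, D sits at bearing -90° from T; a 117° counterclockwise sweep puts B at bearing 27°, so B = T + 10.2·(cos 27°, sin 27°) = (53.488, 14.831). Since A1 is tangent to BK there, TB ⟂ BK, so BK runs along (−sin 27°, cos 27°); with |BK| = 10.2, K = (48.858, 23.919). Then |DK| = |K − D| = 24.331.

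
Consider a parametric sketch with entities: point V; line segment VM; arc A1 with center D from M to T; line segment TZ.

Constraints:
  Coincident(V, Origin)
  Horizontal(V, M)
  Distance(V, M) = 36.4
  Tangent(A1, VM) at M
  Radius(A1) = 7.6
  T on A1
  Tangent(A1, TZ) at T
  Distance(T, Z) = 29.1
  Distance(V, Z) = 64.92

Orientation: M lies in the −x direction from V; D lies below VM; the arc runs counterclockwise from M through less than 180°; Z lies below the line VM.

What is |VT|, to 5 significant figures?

42.908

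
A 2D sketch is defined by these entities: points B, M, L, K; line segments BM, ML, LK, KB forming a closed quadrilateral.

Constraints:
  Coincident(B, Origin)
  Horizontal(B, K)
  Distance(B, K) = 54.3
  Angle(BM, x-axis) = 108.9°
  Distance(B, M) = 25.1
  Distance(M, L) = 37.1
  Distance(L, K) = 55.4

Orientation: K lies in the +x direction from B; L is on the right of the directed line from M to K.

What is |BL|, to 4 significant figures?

12.39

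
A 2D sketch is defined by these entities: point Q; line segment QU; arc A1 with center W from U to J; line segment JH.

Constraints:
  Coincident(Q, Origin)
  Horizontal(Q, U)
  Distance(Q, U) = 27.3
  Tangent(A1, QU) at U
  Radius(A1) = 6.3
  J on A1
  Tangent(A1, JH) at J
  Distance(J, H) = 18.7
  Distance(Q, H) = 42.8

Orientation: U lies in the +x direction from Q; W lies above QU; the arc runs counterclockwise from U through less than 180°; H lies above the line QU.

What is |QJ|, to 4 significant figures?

34.07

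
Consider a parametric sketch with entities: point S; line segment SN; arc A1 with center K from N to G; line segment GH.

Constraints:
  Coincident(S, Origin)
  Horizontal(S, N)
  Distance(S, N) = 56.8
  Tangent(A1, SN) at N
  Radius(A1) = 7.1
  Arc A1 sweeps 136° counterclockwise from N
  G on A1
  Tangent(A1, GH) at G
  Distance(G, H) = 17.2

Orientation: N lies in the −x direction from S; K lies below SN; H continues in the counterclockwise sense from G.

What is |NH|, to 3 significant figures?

25.3

S is at the origin; S and N share the same y with |SN| = 56.8 and N on the −x side, so N = (-56.8, 0.00). Since A1 is tangent to SN there, KN ⟂ SN, so K = N + (0, -7.1) = (-56.8, -7.10). On A1, N sits at bearing 90° from K; a 136° counterclockwise sweep puts G at bearing 226°, so G = K + 7.1·(cos 226°, sin 226°) = (-61.7, -12.2). A1 meets GH tangentially, so KG is at right angles to GH, so GH runs along (−sin 226°, cos 226°); with |GH| = 17.2, H = (-49.4, -24.2). Then |NH| = |H − N| = 25.3.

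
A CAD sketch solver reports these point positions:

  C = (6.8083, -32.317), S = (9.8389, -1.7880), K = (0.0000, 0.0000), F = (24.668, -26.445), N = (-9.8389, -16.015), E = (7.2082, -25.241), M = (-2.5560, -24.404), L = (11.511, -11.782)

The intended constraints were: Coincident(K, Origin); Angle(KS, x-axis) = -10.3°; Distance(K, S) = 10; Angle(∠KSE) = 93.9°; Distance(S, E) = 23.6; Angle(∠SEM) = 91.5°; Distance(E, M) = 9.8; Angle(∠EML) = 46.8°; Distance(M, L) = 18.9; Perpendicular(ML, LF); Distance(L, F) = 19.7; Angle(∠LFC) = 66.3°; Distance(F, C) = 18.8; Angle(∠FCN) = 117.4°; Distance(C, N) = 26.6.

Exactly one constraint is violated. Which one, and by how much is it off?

Distance(C, N) = 26.6 — off by 3.30.

K = (0.00, 0.00) ✓; KS at -10.30° ✓; |KS| = 10.00 ✓; ∠KSE = 93.90° ✓; |SE| = 23.60 ✓; ∠SEM = 91.50° ✓; |EM| = 9.800 ✓; ∠EML = 46.80° ✓; |ML| = 18.90 ✓; ∠(ML, LF) = 90.00° ✓; |LF| = 19.70 ✓; ∠LFC = 66.30° ✓; |FC| = 18.80 ✓; ∠FCN = 117.4° ✓; |CN| = 23.30 ✗.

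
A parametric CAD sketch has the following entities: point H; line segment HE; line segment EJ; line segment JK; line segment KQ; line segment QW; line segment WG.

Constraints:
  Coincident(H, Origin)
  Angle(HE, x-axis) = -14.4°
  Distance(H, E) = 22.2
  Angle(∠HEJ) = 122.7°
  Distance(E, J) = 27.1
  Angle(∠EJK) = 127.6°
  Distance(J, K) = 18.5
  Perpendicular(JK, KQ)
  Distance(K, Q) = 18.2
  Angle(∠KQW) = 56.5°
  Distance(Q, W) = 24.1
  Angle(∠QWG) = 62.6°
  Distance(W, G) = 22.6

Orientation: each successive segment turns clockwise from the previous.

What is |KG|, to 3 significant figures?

6.10

H is at the origin; HE runs at -14.4° with length 22.2, so E = (21.5, -5.52). ∠HEJ = 122.7° gives EJ at -71.7° from the x-axis; with |EJ| = 27.1, J = (30.0, -31.3). ∠EJK = 127.6° gives JK at -124° from the x-axis; with |JK| = 18.5, K = (19.6, -46.6). JK is perpendicular to KQ, so KQ runs at 146°; with |KQ| = 18.2, Q = (4.57, -36.4). ∠KQW = 56.5° gives QW at 22.4° from the x-axis; with |QW| = 24.1, W = (26.9, -27.2). ∠QWG = 62.6° gives WG at -95.0° from the x-axis; with |WG| = 22.6, G = (24.9, -49.7). Then |KG| = |G − K| = 6.10.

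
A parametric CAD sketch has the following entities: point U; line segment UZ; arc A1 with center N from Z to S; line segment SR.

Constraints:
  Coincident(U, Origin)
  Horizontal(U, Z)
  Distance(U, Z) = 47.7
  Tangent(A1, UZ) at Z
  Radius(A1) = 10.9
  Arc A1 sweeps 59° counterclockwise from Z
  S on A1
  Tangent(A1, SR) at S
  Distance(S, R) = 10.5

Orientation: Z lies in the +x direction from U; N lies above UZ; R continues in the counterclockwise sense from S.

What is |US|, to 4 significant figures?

57.29

U is at the origin; U and Z share the same y with |UZ| = 47.7 and Z on the +x side, so Z = (47.70, 0.000). Since A1 is tangent to UZ there, NZ ⟂ UZ, so N = Z + (0, 10.9) = (47.70, 10.90). On A1, Z sits at bearing -90° from N; a 59° counterclockwise sweep puts S at bearing -31°, so S = N + 10.9·(cos -31°, sin -31°) = (57.04, 5.286). Then |US| = |S − U| = 57.29.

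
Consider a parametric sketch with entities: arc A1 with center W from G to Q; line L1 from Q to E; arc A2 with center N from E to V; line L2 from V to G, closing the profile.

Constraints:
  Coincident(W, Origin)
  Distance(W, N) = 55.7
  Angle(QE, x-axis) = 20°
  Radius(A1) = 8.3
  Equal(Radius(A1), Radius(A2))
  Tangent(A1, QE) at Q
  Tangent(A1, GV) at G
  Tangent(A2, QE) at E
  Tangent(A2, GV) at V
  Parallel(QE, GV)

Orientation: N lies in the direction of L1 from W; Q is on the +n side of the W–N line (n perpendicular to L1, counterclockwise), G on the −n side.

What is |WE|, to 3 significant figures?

56.3

Tangency of A1 to both parallel lines with radius 8.3 puts Q and G at W ± 8.3·n: Q = (-2.84, 7.80), G = (2.84, -7.80). Equal radii place E and V the same way about N: E = N + 8.3·n = (49.5, 26.8), V = N − 8.3·n = (55.2, 11.3). Then |WE| = |E − W| = 56.3.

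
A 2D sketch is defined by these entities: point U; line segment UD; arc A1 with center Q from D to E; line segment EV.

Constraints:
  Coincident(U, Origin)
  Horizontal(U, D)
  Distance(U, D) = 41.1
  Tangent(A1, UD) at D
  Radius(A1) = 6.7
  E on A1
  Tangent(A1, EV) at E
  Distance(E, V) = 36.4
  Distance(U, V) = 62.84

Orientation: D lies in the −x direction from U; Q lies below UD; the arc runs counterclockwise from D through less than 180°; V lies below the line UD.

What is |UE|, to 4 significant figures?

48.32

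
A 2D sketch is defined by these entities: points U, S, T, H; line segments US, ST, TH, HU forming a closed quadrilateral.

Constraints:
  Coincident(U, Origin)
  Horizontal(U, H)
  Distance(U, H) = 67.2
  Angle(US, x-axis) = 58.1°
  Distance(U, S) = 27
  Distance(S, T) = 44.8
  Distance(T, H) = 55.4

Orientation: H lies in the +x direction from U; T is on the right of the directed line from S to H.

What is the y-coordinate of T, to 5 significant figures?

-21.832

U is at the origin; U and H share the same y with |UH| = 67.2 and H in +x, so H = (67.2, 0). US runs at 58.1° with |US| = 27.0, so S = (14.268, 22.922). T is determined by |ST| = 44.8 and |TH| = 55.4 together: it lies at the intersection of circle(S, 44.8) and circle(H, 55.4). With |SH| = 57.682, the foot of the radical line on SH is 19.634 from S and the perpendicular offset is √(44.8² − 19.634²) = 40.268. Taking the right-of-SH solution: T = (16.283, -21.832).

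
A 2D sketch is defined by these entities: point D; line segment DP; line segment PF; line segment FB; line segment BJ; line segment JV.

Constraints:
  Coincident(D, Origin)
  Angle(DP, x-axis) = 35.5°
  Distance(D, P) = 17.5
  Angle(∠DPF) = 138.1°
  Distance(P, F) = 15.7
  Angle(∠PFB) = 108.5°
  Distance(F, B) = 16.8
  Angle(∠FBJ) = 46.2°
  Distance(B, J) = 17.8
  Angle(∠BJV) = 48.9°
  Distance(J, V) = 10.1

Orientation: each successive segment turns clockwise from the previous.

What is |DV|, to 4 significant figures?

28.21

D is at the origin; DP runs at 35.5° with length 17.5, so P = (14.25, 10.16). ∠DPF = 138.1° gives PF at -6.400° from the x-axis; with |PF| = 15.7, F = (29.85, 8.412). ∠PFB = 108.5° gives FB at -77.90° from the x-axis; with |FB| = 16.8, B = (33.37, -8.015). ∠FBJ = 46.2° gives BJ at 148.3° from the x-axis; with |BJ| = 17.8, J = (18.23, 1.339). ∠BJV = 48.9° gives JV at 17.20° from the x-axis; with |JV| = 10.1, V = (27.87, 4.326). Then |DV| = |V − D| = 28.21.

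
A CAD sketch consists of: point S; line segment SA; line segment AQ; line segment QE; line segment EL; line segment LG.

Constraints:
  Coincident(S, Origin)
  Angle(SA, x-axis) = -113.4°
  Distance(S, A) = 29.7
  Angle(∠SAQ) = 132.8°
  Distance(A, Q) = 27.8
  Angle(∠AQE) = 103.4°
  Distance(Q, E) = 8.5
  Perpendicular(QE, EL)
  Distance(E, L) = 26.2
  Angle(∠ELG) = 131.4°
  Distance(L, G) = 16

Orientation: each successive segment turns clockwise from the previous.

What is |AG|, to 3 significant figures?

10.2

QE is perpendicular to EL, so EL runs at 32.8°; with |EL| = 26.2, L = (-20.6, -15.2). ∠ELG = 131.4° gives LG at -15.8° from the x-axis; with |LG| = 16.0, G = (-5.20, -19.5). Then |AG| = |G − A| = 10.2.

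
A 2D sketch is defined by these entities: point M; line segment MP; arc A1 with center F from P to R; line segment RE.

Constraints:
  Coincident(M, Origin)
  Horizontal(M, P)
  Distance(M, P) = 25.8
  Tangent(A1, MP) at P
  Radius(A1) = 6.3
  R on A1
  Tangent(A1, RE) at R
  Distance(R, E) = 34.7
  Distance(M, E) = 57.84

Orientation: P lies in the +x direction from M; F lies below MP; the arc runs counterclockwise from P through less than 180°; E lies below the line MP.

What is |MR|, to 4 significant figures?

23.88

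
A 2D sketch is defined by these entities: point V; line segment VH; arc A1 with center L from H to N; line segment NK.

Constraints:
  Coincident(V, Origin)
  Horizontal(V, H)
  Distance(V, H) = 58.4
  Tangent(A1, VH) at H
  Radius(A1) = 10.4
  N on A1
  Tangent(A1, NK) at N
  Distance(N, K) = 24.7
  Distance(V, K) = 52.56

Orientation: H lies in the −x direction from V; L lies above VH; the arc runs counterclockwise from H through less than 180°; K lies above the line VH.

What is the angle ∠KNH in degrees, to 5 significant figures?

142.45°

Checks: |LN| = 10.40 ✓; ∠(LN, NK) = 90.00° ✓; |NK| = 24.70 ✓; |VK| = 52.56 ✓.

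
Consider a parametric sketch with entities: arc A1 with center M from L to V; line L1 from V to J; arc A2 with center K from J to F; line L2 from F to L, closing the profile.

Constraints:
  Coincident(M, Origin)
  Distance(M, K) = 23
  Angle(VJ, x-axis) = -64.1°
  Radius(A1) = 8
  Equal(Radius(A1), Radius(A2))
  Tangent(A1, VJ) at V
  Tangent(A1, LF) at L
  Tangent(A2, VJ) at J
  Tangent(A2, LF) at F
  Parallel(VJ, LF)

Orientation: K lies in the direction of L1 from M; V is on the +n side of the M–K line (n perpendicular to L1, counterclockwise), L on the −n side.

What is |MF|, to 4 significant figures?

24.35

The slot axis is L1's direction at -64.1°, so u = (cos -64.1°, sin -64.1°) = (0.4368, -0.8996) and n = (−sin -64.1°, cos -64.1°) = (0.8996, 0.4368). M is at the origin and K lies 23.0 along u from M, so K = 23.0·u = (10.05, -20.69). Tangency of A1 to both parallel lines with radius 8.0 puts V and L at M ± 8.0·n: V = (7.196, 3.494), L = (-7.196, -3.494). Equal radii place J and F the same way about K: J = K + 8.0·n = (17.24, -17.20), F = K − 8.0·n = (2.850, -24.18). Then |MF| = |F − M| = 24.35.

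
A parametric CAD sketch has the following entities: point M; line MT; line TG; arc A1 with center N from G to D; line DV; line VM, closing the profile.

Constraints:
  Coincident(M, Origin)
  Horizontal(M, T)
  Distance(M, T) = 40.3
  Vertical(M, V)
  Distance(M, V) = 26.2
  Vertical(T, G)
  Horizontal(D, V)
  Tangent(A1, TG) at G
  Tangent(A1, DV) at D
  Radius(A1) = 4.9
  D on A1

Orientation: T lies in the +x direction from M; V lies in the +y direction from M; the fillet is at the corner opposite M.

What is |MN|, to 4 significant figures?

41.31

M is at the origin; MT is horizontal with |MT| = 40.3 and T on the +x side, so T = (40.30, 0.000). MV is vertical with |MV| = 26.2 and V on the +y side, so V = (0.000, 26.20). The virtual corner opposite M is at (40.30, 26.20). A1 meets TG tangentially, so NG is at right angles to TG and tangency of A1 to DV means the radius ND is perpendicular to DV, with radius 4.9, so the center N sits 4.9 in from both sides at N = (35.40, 21.30). Then |MN| = |N − M| = 41.31.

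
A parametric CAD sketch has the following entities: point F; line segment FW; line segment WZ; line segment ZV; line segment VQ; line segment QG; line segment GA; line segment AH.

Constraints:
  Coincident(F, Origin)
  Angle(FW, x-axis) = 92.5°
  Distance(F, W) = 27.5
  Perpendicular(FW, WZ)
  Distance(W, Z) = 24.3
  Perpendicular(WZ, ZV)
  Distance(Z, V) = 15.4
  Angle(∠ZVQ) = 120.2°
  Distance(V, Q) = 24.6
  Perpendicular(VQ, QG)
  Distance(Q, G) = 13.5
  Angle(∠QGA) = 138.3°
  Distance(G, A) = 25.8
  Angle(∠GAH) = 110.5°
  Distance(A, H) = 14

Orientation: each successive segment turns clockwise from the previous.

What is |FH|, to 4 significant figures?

41.74

F is at the origin; FW runs at 92.5° with length 27.5, so W = (-1.200, 27.47). FW is perpendicular to WZ, so WZ runs at 2.500°; with |WZ| = 24.3, Z = (23.08, 28.53). WZ is perpendicular to ZV, so ZV runs at -87.50°; with |ZV| = 15.4, V = (23.75, 13.15). ∠ZVQ = 120.2° gives VQ at -147.3° from the x-axis; with |VQ| = 24.6, Q = (3.048, -0.1415). The perpendicularity gives QG at right angles to VQ, so QG runs at 122.7°; with |QG| = 13.5, G = (-4.245, 11.22). ∠QGA = 138.3° gives GA at 81.00° from the x-axis; with |GA| = 25.8, A = (-0.2093, 36.70). ∠GAH = 110.5° gives AH at 11.50° from the x-axis; with |AH| = 14.0, H = (13.51, 39.49). Then |FH| = |H − F| = 41.74.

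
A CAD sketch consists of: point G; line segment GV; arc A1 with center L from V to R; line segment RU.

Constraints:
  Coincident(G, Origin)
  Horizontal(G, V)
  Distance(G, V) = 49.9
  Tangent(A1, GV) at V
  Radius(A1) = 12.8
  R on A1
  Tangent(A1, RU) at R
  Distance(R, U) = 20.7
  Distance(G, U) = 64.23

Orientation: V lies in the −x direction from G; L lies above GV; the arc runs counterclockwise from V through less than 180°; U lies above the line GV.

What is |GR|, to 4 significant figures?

44.84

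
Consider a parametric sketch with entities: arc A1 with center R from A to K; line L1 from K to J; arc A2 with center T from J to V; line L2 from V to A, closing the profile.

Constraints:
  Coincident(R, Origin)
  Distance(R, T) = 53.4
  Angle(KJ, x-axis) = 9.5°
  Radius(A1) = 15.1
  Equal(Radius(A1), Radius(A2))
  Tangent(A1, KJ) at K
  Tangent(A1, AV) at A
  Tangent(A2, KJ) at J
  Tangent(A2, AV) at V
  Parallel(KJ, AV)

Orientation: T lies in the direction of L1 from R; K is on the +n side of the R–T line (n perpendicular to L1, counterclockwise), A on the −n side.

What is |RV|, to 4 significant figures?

55.49

Tangency of A1 to both parallel lines with radius 15.1 puts K and A at R ± 15.1·n: K = (-2.492, 14.89), A = (2.492, -14.89). Equal radii place J and V the same way about T: J = T + 15.1·n = (50.18, 23.71), V = T − 15.1·n = (55.16, -6.079). Then |RV| = |V − R| = 55.49.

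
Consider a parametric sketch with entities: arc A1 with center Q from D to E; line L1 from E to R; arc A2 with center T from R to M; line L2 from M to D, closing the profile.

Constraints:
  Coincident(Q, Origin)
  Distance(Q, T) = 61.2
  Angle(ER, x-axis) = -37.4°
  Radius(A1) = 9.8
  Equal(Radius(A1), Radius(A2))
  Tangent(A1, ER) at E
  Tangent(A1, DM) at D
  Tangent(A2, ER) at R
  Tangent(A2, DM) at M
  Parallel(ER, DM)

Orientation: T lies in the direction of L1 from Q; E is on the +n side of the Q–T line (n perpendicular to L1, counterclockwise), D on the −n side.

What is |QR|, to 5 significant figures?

61.980

The slot axis is L1's direction at -37.4°, so u = (cos -37.4°, sin -37.4°) = (0.79441, -0.60738) and n = (−sin -37.4°, cos -37.4°) = (0.60738, 0.79441). Q is at the origin and T lies 61.2 along u from Q, so T = 61.2·u = (48.618, -37.171). Tangency of A1 to both parallel lines with radius 9.8 puts E and D at Q ± 9.8·n: E = (5.9523, 7.7853), D = (-5.9523, -7.7853). Equal radii place R and M the same way about T: R = T + 9.8·n = (54.570, -29.386), M = T − 9.8·n = (42.666, -44.957). Then |QR| = |R − Q| = 61.980.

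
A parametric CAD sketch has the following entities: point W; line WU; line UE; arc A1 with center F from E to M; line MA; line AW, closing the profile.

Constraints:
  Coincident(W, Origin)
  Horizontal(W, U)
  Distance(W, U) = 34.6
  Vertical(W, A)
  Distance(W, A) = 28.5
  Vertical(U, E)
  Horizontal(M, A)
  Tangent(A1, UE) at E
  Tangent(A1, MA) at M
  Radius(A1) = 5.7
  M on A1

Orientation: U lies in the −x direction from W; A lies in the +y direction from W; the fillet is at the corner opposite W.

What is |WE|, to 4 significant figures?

41.44

W is at the origin; W and U share the same y with |WU| = 34.6 and U on the −x side, so U = (-34.60, 0.000). W and A share the same x with |WA| = 28.5 and A on the +y side, so A = (0.000, 28.50). The virtual corner opposite W is at (-34.60, 28.50). Tangency of A1 to UE means the radius FE is perpendicular to UE and tangency of A1 to MA means the radius FM is perpendicular to MA, with radius 5.7, so the center F sits 5.7 in from both sides at F = (-28.90, 22.80). That places the tangent points at E = (-34.60, 22.80) on UE and M = (-28.90, 28.50) on MA. Then |WE| = |E − W| = 41.44.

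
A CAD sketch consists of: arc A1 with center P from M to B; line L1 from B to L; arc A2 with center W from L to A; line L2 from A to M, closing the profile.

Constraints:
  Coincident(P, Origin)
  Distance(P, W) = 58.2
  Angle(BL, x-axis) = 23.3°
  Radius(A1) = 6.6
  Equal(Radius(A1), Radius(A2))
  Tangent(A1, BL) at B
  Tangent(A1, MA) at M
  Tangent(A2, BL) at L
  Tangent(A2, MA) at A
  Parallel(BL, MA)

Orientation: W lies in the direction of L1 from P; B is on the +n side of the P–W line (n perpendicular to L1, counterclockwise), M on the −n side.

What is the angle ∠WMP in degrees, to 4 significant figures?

83.53°

P is at the origin and W lies 58.2 along u from P, so W = 58.2·u = (53.45, 23.02). Tangency of A1 to both parallel lines with radius 6.6 puts B and M at P ± 6.6·n: B = (-2.611, 6.062), M = (2.611, -6.062). Then cos ∠WMP = MW·MP / (|MW||MP|), giving 83.53°.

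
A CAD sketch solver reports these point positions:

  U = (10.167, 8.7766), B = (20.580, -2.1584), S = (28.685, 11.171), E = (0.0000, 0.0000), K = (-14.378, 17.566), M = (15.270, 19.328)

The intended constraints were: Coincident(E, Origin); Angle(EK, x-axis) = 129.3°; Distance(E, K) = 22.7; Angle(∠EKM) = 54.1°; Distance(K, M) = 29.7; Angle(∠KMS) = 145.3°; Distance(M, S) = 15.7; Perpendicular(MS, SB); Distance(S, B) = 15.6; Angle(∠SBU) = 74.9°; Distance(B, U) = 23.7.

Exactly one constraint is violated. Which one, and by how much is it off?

Distance(B, U) = 23.7 — off by 8.60.

E = (0.00, 0.00) ✓; EK at 129.3° ✓; |EK| = 22.70 ✓; ∠EKM = 54.10° ✓; |KM| = 29.70 ✓; ∠KMS = 145.3° ✓; |MS| = 15.70 ✓; ∠(MS, SB) = 90.00° ✓; |SB| = 15.60 ✓; ∠SBU = 74.90° ✓; |BU| = 15.10 ✗.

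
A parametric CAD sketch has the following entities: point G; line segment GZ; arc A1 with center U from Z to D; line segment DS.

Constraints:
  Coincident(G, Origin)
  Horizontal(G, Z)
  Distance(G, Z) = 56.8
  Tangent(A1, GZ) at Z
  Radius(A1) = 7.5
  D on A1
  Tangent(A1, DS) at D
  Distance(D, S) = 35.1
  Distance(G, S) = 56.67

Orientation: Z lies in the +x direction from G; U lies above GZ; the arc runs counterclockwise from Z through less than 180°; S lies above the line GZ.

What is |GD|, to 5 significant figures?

63.817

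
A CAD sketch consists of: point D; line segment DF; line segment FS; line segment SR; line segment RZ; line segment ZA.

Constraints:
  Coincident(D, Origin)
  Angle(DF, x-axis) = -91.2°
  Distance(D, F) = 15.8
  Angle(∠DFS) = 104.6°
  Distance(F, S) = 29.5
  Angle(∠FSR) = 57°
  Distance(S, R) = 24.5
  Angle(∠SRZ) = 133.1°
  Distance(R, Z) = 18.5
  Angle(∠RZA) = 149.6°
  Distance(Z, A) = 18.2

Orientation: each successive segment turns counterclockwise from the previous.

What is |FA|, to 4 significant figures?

25.91

D is at the origin; DF runs at -91.2° with length 15.8, so F = (-0.3309, -15.80). ∠DFS = 104.6° gives FS at -15.80° from the x-axis; with |FS| = 29.5, S = (28.05, -23.83). ∠FSR = 57.0° gives SR at 107.2° from the x-axis; with |SR| = 24.5, R = (20.81, -0.4245). ∠SRZ = 133.1° gives RZ at 154.1° from the x-axis; with |RZ| = 18.5, Z = (4.168, 7.656). ∠RZA = 149.6° gives ZA at -175.5° from the x-axis; with |ZA| = 18.2, A = (-13.98, 6.228). Then |FA| = |A − F| = 25.91.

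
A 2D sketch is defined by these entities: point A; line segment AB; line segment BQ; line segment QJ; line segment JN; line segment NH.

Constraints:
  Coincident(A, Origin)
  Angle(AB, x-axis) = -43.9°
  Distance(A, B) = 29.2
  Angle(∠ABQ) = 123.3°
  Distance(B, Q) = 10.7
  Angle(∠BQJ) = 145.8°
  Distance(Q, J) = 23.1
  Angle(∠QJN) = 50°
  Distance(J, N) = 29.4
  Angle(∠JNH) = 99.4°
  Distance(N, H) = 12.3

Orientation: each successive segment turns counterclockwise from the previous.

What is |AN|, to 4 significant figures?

17.88

A is at the origin; AB runs at -43.9° with length 29.2, so B = (21.04, -20.25). ∠ABQ = 123.3° gives BQ at 12.80° from the x-axis; with |BQ| = 10.7, Q = (31.47, -17.88). ∠BQJ = 145.8° gives QJ at 47.00° from the x-axis; with |QJ| = 23.1, J = (47.23, -0.9825). ∠QJN = 50.0° gives JN at 177.0° from the x-axis; with |JN| = 29.4, N = (17.87, 0.5562). Then |AN| = |N − A| = 17.88.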